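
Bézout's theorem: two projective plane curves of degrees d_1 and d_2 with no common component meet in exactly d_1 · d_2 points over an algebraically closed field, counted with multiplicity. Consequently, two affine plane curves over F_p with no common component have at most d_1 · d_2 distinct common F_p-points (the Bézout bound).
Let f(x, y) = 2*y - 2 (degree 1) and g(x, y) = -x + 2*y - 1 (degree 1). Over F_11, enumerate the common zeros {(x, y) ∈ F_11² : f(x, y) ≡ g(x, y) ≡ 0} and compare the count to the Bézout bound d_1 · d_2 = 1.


Common zeros: {(1, 1)}; count = 1; Bézout bound = 1.

deg(f) = 1, deg(g) = 1, so Bézout bound = 1.
Scan x ∈ F_11. For each x, list the y ∈ F_11 with f(x, y) ≡ 0 and those with g(x, y) ≡ 0 (mod 11); the common zeros in that column are the intersection.
  x = 0: f ≡ 0 at y ∈ {1}; g ≡ 0 at y ∈ {6}; common: ∅.
  x = 1: f ≡ 0 at y ∈ {1}; g ≡ 0 at y ∈ {1}; common: {1}.
  x = 2: f ≡ 0 at y ∈ {1}; g ≡ 0 at y ∈ {7}; common: ∅.
  x = 3: f ≡ 0 at y ∈ {1}; g ≡ 0 at y ∈ {2}; common: ∅.
  x = 4: f ≡ 0 at y ∈ {1}; g ≡ 0 at y ∈ {8}; common: ∅.
  x = 5: f ≡ 0 at y ∈ {1}; g ≡ 0 at y ∈ {3}; common: ∅.
  x = 6: f ≡ 0 at y ∈ {1}; g ≡ 0 at y ∈ {9}; common: ∅.
  x = 7: f ≡ 0 at y ∈ {1}; g ≡ 0 at y ∈ {4}; common: ∅.
  x = 8: f ≡ 0 at y ∈ {1}; g ≡ 0 at y ∈ {10}; common: ∅.
  x = 9: f ≡ 0 at y ∈ {1}; g ≡ 0 at y ∈ {5}; common: ∅.
  x = 10: f ≡ 0 at y ∈ {1}; g ≡ 0 at y ∈ {0}; common: ∅.
Collecting: common zeros = {(1, 1)}, so the count is 1.
Comparison with the Bézout bound: 1 ≤ 1 = deg(f)·deg(g), as expected for curves with no common component (the bound is attained).


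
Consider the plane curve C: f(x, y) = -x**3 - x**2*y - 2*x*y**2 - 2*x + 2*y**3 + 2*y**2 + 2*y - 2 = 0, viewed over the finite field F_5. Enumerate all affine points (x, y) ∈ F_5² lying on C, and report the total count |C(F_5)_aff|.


Affine F_5-points: {(1, 0), (2, 2), (3, 0), (4, 2)}; count = 4.

For each of the 25 pairs (x, y) ∈ F_5², evaluate f(x, y) mod 5. Record the zeros.
  x = 0: [0↦3, 1↦4, 2↦1, 3↦1, 4↦1]  zeros at y ∈ ∅
  x = 1: [0↦0, 1↦3, 2↦3, 3↦2, 4↦2]  zeros at y ∈ {0}
  x = 2: [0↦1, 1↦4, 2↦0, 3↦1, 4↦4]  zeros at y ∈ {2}
  x = 3: [0↦0, 1↦1, 2↦1, 3↦2, 4↦1]  zeros at y ∈ {0}
  x = 4: [0↦1, 1↦3, 2↦0, 3↦4, 4↦2]  zeros at y ∈ {2}
Collecting zeros: affine points = {(1, 0), (2, 2), (3, 0), (4, 2)}.
Total count |C(F_5)_aff| = 4.


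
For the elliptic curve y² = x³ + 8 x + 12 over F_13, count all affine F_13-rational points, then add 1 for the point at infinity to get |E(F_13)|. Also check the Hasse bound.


Affine points = {(0, 5), (0, 8), (2, 6), (2, 7), (4, 2), (4, 11), (6, 4), (6, 9), (8, 4), (8, 9), (10, 0), (11, 1), (11, 12), (12, 4), (12, 9)}; affine count = 15; |E(F_13)| = 16.

Discriminant check: Δ ∝ 4a³ + 27b² = 4·8³ + 27·12² = 4·512 + 27·144 ≡ 8 (mod 13). Nonzero ⇒ E is nonsingular.
For each x ∈ F_13, compute rhs = x³ + 8·x + 12 mod 13, then count y ∈ F_13 with y² ≡ rhs.
  x = 0: rhs = 12, matching y values: 5, 8 (2 points).
  x = 1: rhs = 8, matching y values: none (0 points).
  x = 2: rhs = 10, matching y values: 6, 7 (2 points).
  x = 3: rhs = 11, matching y values: none (0 points).
  x = 4: rhs = 4, matching y values: 2, 11 (2 points).
  x = 5: rhs = 8, matching y values: none (0 points).
  x = 6: rhs = 3, matching y values: 4, 9 (2 points).
  x = 7: rhs = 8, matching y values: none (0 points).
  x = 8: rhs = 3, matching y values: 4, 9 (2 points).
  x = 9: rhs = 7, matching y values: none (0 points).
  x = 10: rhs = 0, matching y values: 0 (1 points).
  x = 11: rhs = 1, matching y values: 1, 12 (2 points).
  x = 12: rhs = 3, matching y values: 4, 9 (2 points).
Total affine count: 15.
Full point count |E(F_13)| = 15 + 1 = 16.
Hasse bound: |16 − (13+1)| = |2| = 2 ≤ 2√13 ≈ 7.2111 ✓.


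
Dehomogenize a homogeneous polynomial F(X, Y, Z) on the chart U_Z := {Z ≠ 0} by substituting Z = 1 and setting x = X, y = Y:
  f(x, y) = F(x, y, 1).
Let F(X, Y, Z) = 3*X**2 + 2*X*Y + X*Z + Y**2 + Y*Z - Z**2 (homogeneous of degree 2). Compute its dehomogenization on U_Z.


f(x, y) = 3*x**2 + 2*x*y + x + y**2 + y - 1

On U_Z we set Z = 1. Each monomial c·X^i·Y^j·Z^k in F becomes c·x^i·y^j·1^k = c·x^i·y^j.
Substituting Z = 1: F(X, Y, 1) = 3*x**2 + 2*x*y + x + y**2 + y - 1.
Note: deg(f) ≤ deg(F) = 2; strict inequality happens when F is divisible by Z (lost terms).


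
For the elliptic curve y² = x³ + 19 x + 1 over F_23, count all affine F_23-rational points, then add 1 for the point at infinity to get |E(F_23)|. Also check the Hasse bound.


Affine points = {(0, 1), (0, 22), (2, 1), (2, 22), (3, 4), (3, 19), (4, 7), (4, 16), (6, 3), (6, 20), (9, 2), (9, 21), (10, 8), (10, 15), (11, 0), (12, 5), (12, 18), (15, 2), (15, 21), (16, 10), (16, 13), (17, 4), (17, 19), (20, 3), (20, 20), (21, 1), (21, 22), (22, 2), (22, 21)}; affine count = 29; |E(F_23)| = 30.

Discriminant check: Δ ∝ 4a³ + 27b² = 4·19³ + 27·1² = 4·6859 + 27·1 ≡ 1 (mod 23). Nonzero ⇒ E is nonsingular.
For each x ∈ F_23, compute rhs = x³ + 19·x + 1 mod 23, then count y ∈ F_23 with y² ≡ rhs.
  x = 0: rhs = 1, matching y values: 1, 22 (2 points).
  x = 1: rhs = 21, matching y values: none (0 points).
  x = 2: rhs = 1, matching y values: 1, 22 (2 points).
  x = 3: rhs = 16, matching y values: 4, 19 (2 points).
  x = 4: rhs = 3, matching y values: 7, 16 (2 points).
  x = 5: rhs = 14, matching y values: none (0 points).
  x = 6: rhs = 9, matching y values: 3, 20 (2 points).
  x = 7: rhs = 17, matching y values: none (0 points).
  x = 8: rhs = 21, matching y values: none (0 points).
  x = 9: rhs = 4, matching y values: 2, 21 (2 points).
  x = 10: rhs = 18, matching y values: 8, 15 (2 points).
  x = 11: rhs = 0, matching y values: 0 (1 points).
  x = 12: rhs = 2, matching y values: 5, 18 (2 points).
  x = 13: rhs = 7, matching y values: none (0 points).
  x = 14: rhs = 21, matching y values: none (0 points).
  x = 15: rhs = 4, matching y values: 2, 21 (2 points).
  x = 16: rhs = 8, matching y values: 10, 13 (2 points).
  x = 17: rhs = 16, matching y values: 4, 19 (2 points).
  x = 18: rhs = 11, matching y values: none (0 points).
  x = 19: rhs = 22, matching y values: none (0 points).
  x = 20: rhs = 9, matching y values: 3, 20 (2 points).
  x = 21: rhs = 1, matching y values: 1, 22 (2 points).
  x = 22: rhs = 4, matching y values: 2, 21 (2 points).
Total affine count: 29.
Full point count |E(F_23)| = 29 + 1 = 30.
Hasse bound: |30 − (23+1)| = |6| = 6 ≤ 2√23 ≈ 9.5917 ✓.


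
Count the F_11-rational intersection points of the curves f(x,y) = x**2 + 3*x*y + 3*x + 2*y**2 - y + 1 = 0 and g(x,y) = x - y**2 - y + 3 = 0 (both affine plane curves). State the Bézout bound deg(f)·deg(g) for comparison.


Common zeros: ∅; count = 0; Bézout bound = 4.

deg(f) = 2, deg(g) = 2, so Bézout bound = 4.
Scan x ∈ F_11. For each x, list the y ∈ F_11 with f(x, y) ≡ 0 and those with g(x, y) ≡ 0 (mod 11); the common zeros in that column are the intersection.
  x = 0: f ≡ 0 at y ∈ {8, 9}; g ≡ 0 at y ∈ ∅; common: ∅.
  x = 1: f ≡ 0 at y ∈ ∅; g ≡ 0 at y ∈ ∅; common: ∅.
  x = 2: f ≡ 0 at y ∈ {0, 3}; g ≡ 0 at y ∈ ∅; common: ∅.
  x = 3: f ≡ 0 at y ∈ {9}; g ≡ 0 at y ∈ {2, 8}; common: ∅.
  x = 4: f ≡ 0 at y ∈ ∅; g ≡ 0 at y ∈ ∅; common: ∅.
  x = 5: f ≡ 0 at y ∈ {2}; g ≡ 0 at y ∈ {5}; common: ∅.
  x = 6: f ≡ 0 at y ∈ {0, 8}; g ≡ 0 at y ∈ {4, 6}; common: ∅.
  x = 7: f ≡ 0 at y ∈ ∅; g ≡ 0 at y ∈ ∅; common: ∅.
  x = 8: f ≡ 0 at y ∈ {2, 3}; g ≡ 0 at y ∈ {0, 10}; common: ∅.
  x = 9: f ≡ 0 at y ∈ ∅; g ≡ 0 at y ∈ {3, 7}; common: ∅.
  x = 10: f ≡ 0 at y ∈ ∅; g ≡ 0 at y ∈ {1, 9}; common: ∅.
Collecting: common zeros = ∅, so the count is 0.
Comparison with the Bézout bound: 0 ≤ 4 = deg(f)·deg(g), as expected for curves with no common component (the affine F_11-count falls short of the bound because intersections may lie at infinity, over extension fields, or carry multiplicity).


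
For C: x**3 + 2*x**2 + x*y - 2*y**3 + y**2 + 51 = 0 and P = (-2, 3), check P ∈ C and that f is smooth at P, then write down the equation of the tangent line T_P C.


Tangent line at P: 7*x - 50*y + 164 = 0.

Step 1: f(-2, 3) = 0, so P lies on C.
Step 2: partial derivatives
  f_x(x, y) = 3*x**2 + 4*x + y, f_y(x, y) = x - 6*y**2 + 2*y.
  f_x(P) = 7, f_y(P) = -50 (gradient nonzero, so P is smooth).
Step 3: tangent line at P: 7·(x − -2) + -50·(y − 3) = 0.
Expanding: 7*x - 50*y + 164 = 0.


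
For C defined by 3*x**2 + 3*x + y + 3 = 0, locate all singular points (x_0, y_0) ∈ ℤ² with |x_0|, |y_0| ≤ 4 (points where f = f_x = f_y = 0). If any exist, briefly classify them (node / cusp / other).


No singular points in the scanned grid; C is smooth there.

Compute partial derivatives:
  f_x = 6*x + 3.
  f_y = 1.
f_y = 1 is a nonzero constant, so f_y never vanishes: no point (x, y) can satisfy f = f_x = f_y = 0. In particular no (x, y) ∈ {−4, ..., 4}² is singular; the curve is smooth.


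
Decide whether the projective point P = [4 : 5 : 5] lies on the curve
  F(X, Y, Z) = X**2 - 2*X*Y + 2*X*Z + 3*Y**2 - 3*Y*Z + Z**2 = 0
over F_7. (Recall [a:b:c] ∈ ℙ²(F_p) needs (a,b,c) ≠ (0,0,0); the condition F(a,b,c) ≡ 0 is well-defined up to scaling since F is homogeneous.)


F(4,5,5) ≡ 6 (mod 7); P is NOT on the curve.

Evaluate F(4, 5, 5) term-by-term (mod 7).
  X**2 ↦ 1·16·1·1 = 16
  -2*X*Y ↦ -2·4·5·1 = -40
  2*X*Z ↦ 2·4·1·5 = 40
  3*Y**2 ↦ 3·1·25·1 = 75
  -3*Y*Z ↦ -3·1·5·5 = -75
  Z**2 ↦ 1·1·1·25 = 25
Sum: F(4, 5, 5) = (16) + (-40) + (40) + (75) + (-75) + (25) = 41.
Reducing mod 7: 41 ≡ 6 (mod 7).
Since F(a, b, c) ≡ 6 ≠ 0 (mod 7), P does NOT lie on the curve.


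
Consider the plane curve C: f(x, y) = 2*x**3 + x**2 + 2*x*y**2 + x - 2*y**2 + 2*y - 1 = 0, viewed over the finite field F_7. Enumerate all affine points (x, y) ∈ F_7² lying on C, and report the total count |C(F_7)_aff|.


Affine F_7-points: {(1, 2), (2, 0), (2, 6), (3, 5), (4, 0), (4, 2), (5, 2), (5, 3)}; count = 8.

For each of the 49 pairs (x, y) ∈ F_7², evaluate f(x, y) mod 7. Record the zeros.
  x = 0: [0↦6, 1↦6, 2↦2, 3↦1, 4↦3, 5↦1, 6↦2]  zeros at y ∈ ∅
  x = 1: [0↦3, 1↦5, 2↦0, 3↦2, 4↦4, 5↦6, 6↦1]  zeros at y ∈ {2}
  x = 2: [0↦0, 1↦4, 2↦5, 3↦3, 4↦5, 5↦4, 6↦0]  zeros at y ∈ {0, 6}
  x = 3: [0↦2, 1↦1, 2↦1, 3↦2, 4↦4, 5↦0, 6↦4]  zeros at y ∈ {5}
  x = 4: [0↦0, 1↦1, 2↦0, 3↦4, 4↦6, 5↦6, 6↦4]  zeros at y ∈ {0, 2}
  x = 5: [0↦6, 1↦2, 2↦0, 3↦0, 4↦2, 5↦6, 6↦5]  zeros at y ∈ {2, 3}
  x = 6: [0↦4, 1↦2, 2↦6, 3↦2, 4↦4, 5↦5, 6↦5]  zeros at y ∈ ∅
Collecting zeros: affine points = {(1, 2), (2, 0), (2, 6), (3, 5), (4, 0), (4, 2), (5, 2), (5, 3)}.
Total count |C(F_7)_aff| = 8.


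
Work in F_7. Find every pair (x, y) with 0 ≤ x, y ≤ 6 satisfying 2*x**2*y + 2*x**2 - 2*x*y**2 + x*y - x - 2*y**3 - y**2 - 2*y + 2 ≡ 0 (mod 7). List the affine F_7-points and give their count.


Affine F_7-points: {(2, 4), (3, 4), (3, 6)}; count = 3.

For each of the 49 pairs (x, y) ∈ F_7², evaluate f(x, y) mod 7. Record the zeros.
  x = 0: [0↦2, 1↦4, 2↦6, 3↦3, 4↦4, 5↦4, 6↦5]  zeros at y ∈ ∅
  x = 1: [0↦3, 1↦6, 2↦5, 3↦2, 4↦6, 5↦5, 6↦1]  zeros at y ∈ ∅
  x = 2: [0↦1, 1↦2, 2↦2, 3↦3, 4↦0, 5↦2, 6↦4]  zeros at y ∈ {4}
  x = 3: [0↦3, 1↦6, 2↦4, 3↦6, 4↦0, 5↦2, 6↦0]  zeros at y ∈ {4, 6}
  x = 4: [0↦2, 1↦4, 2↦4, 3↦4, 4↦6, 5↦5, 6↦3]  zeros at y ∈ ∅
  x = 5: [0↦5, 1↦3, 2↦2, 3↦4, 4↦4, 5↦4, 6↦6]  zeros at y ∈ ∅
  x = 6: [0↦5, 1↦3, 2↦5, 3↦6, 4↦1, 5↦6, 6↦2]  zeros at y ∈ ∅
Collecting zeros: affine points = {(2, 4), (3, 4), (3, 6)}.
Total count |C(F_7)_aff| = 3.


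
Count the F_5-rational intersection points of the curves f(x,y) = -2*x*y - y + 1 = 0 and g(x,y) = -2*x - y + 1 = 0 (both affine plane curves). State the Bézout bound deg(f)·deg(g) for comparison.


Common zeros: {(0, 1)}; count = 1; Bézout bound = 2.

deg(f) = 2, deg(g) = 1, so Bézout bound = 2.
Scan x ∈ F_5. For each x, list the y ∈ F_5 with f(x, y) ≡ 0 and those with g(x, y) ≡ 0 (mod 5); the common zeros in that column are the intersection.
  x = 0: f ≡ 0 at y ∈ {1}; g ≡ 0 at y ∈ {1}; common: {1}.
  x = 1: f ≡ 0 at y ∈ {2}; g ≡ 0 at y ∈ {4}; common: ∅.
  x = 2: f ≡ 0 at y ∈ ∅; g ≡ 0 at y ∈ {2}; common: ∅.
  x = 3: f ≡ 0 at y ∈ {3}; g ≡ 0 at y ∈ {0}; common: ∅.
  x = 4: f ≡ 0 at y ∈ {4}; g ≡ 0 at y ∈ {3}; common: ∅.
Collecting: common zeros = {(0, 1)}, so the count is 1.
Comparison with the Bézout bound: 1 ≤ 2 = deg(f)·deg(g), as expected for curves with no common component (the affine F_5-count falls short of the bound because intersections may lie at infinity, over extension fields, or carry multiplicity).


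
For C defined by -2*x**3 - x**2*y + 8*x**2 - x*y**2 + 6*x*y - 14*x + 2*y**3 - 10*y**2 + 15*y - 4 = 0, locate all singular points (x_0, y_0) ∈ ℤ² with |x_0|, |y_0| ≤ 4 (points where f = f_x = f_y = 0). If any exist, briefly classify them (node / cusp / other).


Singular points: {(1, 2)}; classification: cusp.

Compute partial derivatives:
  f_x = -6*x**2 - 2*x*y + 16*x - y**2 + 6*y - 14.
  f_y = -x**2 - 2*x*y + 6*x + 6*y**2 - 20*y + 15.
Scan x_0 ∈ {−4, ..., 4}. For each x_0, f_y(x_0, y) is a polynomial in y; find its integer roots y ∈ {−4, ..., 4}, then test f_x and f at those candidates.
  x = -4: f_y(-4, y) = 6*y**2 - 12*y - 25; no integer root y with |y| ≤ 4.
  x = -3: f_y(-3, y) = 6*y**2 - 14*y - 12; vanishes at y ∈ {3}. (-3, 3): f_x = -89 ≠ 0.
  x = -2: f_y(-2, y) = 6*y**2 - 16*y - 1; no integer root y with |y| ≤ 4.
  x = -1: f_y(-1, y) = 6*y**2 - 18*y + 8; no integer root y with |y| ≤ 4.
  x = 0: f_y(0, y) = 6*y**2 - 20*y + 15; no integer root y with |y| ≤ 4.
  x = 1: f_y(1, y) = 6*y**2 - 22*y + 20; vanishes at y ∈ {2}. (1, 2): f_x = 0, f = 0 — SINGULAR.
  x = 2: f_y(2, y) = 6*y**2 - 24*y + 23; no integer root y with |y| ≤ 4.
  x = 3: f_y(3, y) = 6*y**2 - 26*y + 24; vanishes at y ∈ {3}. (3, 3): f_x = -29 ≠ 0.
  x = 4: f_y(4, y) = 6*y**2 - 28*y + 23; no integer root y with |y| ≤ 4.
Only singular point on the grid: (1, 2).
Classify: substitute x = 1 + u, y = 2 + v and expand: f = -2*u**3 - u**2*v - u*v**2 + 2*v**3 + v**2.
No constant or linear terms (consistent with a singular point). Quadratic part: v**2. Cubic part: -2*u**3 - u**2*v - u*v**2 + 2*v**3.
The quadratic part v**2 is a perfect square, so there is a single (double) tangent line v = 0, i.e. y = 2. Restricting the cubic part to that line (v = 0) leaves -2*u**3 ≠ 0, so f is not divisible by v and the branch is v² ≈ 2*u**3 to lowest order — this is a cusp.
Classification: cusp.


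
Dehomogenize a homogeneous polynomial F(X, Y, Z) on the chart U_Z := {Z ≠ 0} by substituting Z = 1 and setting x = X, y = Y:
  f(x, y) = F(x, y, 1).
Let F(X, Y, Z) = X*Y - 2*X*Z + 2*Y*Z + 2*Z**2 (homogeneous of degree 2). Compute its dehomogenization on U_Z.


f(x, y) = x*y - 2*x + 2*y + 2

On U_Z we set Z = 1. Each monomial c·X^i·Y^j·Z^k in F becomes c·x^i·y^j·1^k = c·x^i·y^j.
Substituting Z = 1: F(X, Y, 1) = x*y - 2*x + 2*y + 2.
Note: deg(f) ≤ deg(F) = 2; strict inequality happens when F is divisible by Z (lost terms).


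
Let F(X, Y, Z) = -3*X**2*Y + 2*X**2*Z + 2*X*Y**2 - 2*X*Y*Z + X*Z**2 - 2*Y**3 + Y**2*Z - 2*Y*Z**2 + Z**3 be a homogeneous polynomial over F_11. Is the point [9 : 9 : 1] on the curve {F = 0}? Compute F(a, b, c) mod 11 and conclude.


F(9,9,1) ≡ 9 (mod 11); P is NOT on the curve.

Evaluate F(9, 9, 1) term-by-term (mod 11).
  -3*X**2*Y ↦ -3·81·9·1 = -2187
  2*X**2*Z ↦ 2·81·1·1 = 162
  2*X*Y**2 ↦ 2·9·81·1 = 1458
  -2*X*Y*Z ↦ -2·9·9·1 = -162
  X*Z**2 ↦ 1·9·1·1 = 9
  -2*Y**3 ↦ -2·1·729·1 = -1458
  Y**2*Z ↦ 1·1·81·1 = 81
  -2*Y*Z**2 ↦ -2·1·9·1 = -18
  Z**3 ↦ 1·1·1·1 = 1
Sum: F(9, 9, 1) = (-2187) + (162) + (1458) + (-162) + (9) + (-1458) + (81) + (-18) + (1) = -2114.
Reducing mod 11: -2114 ≡ 9 (mod 11).
Since F(a, b, c) ≡ 9 ≠ 0 (mod 11), P does NOT lie on the curve.


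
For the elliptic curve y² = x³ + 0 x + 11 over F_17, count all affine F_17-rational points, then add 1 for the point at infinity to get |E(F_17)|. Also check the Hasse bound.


Affine points = {(2, 6), (2, 11), (3, 2), (3, 15), (5, 0), (8, 8), (8, 9), (9, 3), (9, 14), (10, 5), (10, 12), (11, 4), (11, 13), (13, 7), (13, 10), (14, 1), (14, 16)}; affine count = 17; |E(F_17)| = 18.

Discriminant check: Δ ∝ 4a³ + 27b² = 4·0³ + 27·11² = 4·0 + 27·121 ≡ 3 (mod 17). Nonzero ⇒ E is nonsingular.
For each x ∈ F_17, compute rhs = x³ + 0·x + 11 mod 17, then count y ∈ F_17 with y² ≡ rhs.
  x = 0: rhs = 11, matching y values: none (0 points).
  x = 1: rhs = 12, matching y values: none (0 points).
  x = 2: rhs = 2, matching y values: 6, 11 (2 points).
  x = 3: rhs = 4, matching y values: 2, 15 (2 points).
  x = 4: rhs = 7, matching y values: none (0 points).
  x = 5: rhs = 0, matching y values: 0 (1 points).
  x = 6: rhs = 6, matching y values: none (0 points).
  x = 7: rhs = 14, matching y values: none (0 points).
  x = 8: rhs = 13, matching y values: 8, 9 (2 points).
  x = 9: rhs = 9, matching y values: 3, 14 (2 points).
  x = 10: rhs = 8, matching y values: 5, 12 (2 points).
  x = 11: rhs = 16, matching y values: 4, 13 (2 points).
  x = 12: rhs = 5, matching y values: none (0 points).
  x = 13: rhs = 15, matching y values: 7, 10 (2 points).
  x = 14: rhs = 1, matching y values: 1, 16 (2 points).
  x = 15: rhs = 3, matching y values: none (0 points).
  x = 16: rhs = 10, matching y values: none (0 points).
Total affine count: 17.
Full point count |E(F_17)| = 17 + 1 = 18.
Hasse bound: |18 − (17+1)| = |0| = 0 ≤ 2√17 ≈ 8.2462 ✓.


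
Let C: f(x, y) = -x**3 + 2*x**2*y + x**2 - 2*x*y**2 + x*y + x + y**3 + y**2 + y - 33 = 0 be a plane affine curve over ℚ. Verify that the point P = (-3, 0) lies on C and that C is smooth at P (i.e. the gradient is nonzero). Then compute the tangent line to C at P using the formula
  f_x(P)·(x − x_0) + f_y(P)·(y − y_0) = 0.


Tangent line at P: -32*x + 16*y - 96 = 0.

Step 1: f(-3, 0) = 0, so P lies on C.
Step 2: partial derivatives
  f_x(x, y) = -3*x**2 + 4*x*y + 2*x - 2*y**2 + y + 1, f_y(x, y) = 2*x**2 - 4*x*y + x + 3*y**2 + 2*y + 1.
  f_x(P) = -32, f_y(P) = 16 (gradient nonzero, so P is smooth).
Step 3: tangent line at P: -32·(x − -3) + 16·(y − 0) = 0.
Expanding: -32*x + 16*y - 96 = 0.


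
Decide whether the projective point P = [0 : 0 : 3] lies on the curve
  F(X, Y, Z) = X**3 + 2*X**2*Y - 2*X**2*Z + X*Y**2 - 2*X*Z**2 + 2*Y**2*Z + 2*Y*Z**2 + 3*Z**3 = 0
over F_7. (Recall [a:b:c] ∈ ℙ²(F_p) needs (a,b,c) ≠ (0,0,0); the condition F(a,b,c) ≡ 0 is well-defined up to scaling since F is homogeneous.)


F(0,0,3) ≡ 4 (mod 7); P is NOT on the curve.

Evaluate F(0, 0, 3) term-by-term (mod 7).
  X**3 ↦ 1·0·1·1 = 0
  2*X**2*Y ↦ 2·0·0·1 = 0
  -2*X**2*Z ↦ -2·0·1·3 = 0
  X*Y**2 ↦ 1·0·0·1 = 0
  -2*X*Z**2 ↦ -2·0·1·9 = 0
  2*Y**2*Z ↦ 2·1·0·3 = 0
  2*Y*Z**2 ↦ 2·1·0·9 = 0
  3*Z**3 ↦ 3·1·1·27 = 81
Sum: F(0, 0, 3) = (0) + (0) + (0) + (0) + (0) + (0) + (0) + (81) = 81.
Reducing mod 7: 81 ≡ 4 (mod 7).
Since F(a, b, c) ≡ 4 ≠ 0 (mod 7), P does NOT lie on the curve.


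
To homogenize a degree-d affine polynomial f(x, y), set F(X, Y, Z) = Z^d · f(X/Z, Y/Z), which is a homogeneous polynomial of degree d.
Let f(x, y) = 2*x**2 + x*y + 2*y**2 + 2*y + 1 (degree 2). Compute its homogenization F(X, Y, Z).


F(X, Y, Z) = 2*X**2 + X*Y + 2*Y**2 + 2*Y*Z + Z**2

deg(f) = 2.
Substitute x = X/Z, y = Y/Z into f, then multiply by Z^2.
  monomial 2·x^2·y^0 ↦ 2·X^2·Y^0·Z^0.
  monomial 1·x^1·y^1 ↦ 1·X^1·Y^1·Z^0.
  monomial 2·x^0·y^2 ↦ 2·X^0·Y^2·Z^0.
  monomial 2·x^0·y^1 ↦ 2·X^0·Y^1·Z^1.
  monomial 1·x^0·y^0 ↦ 1·X^0·Y^0·Z^2.
Collecting: F(X, Y, Z) = 2*X**2 + X*Y + 2*Y**2 + 2*Y*Z + Z**2.


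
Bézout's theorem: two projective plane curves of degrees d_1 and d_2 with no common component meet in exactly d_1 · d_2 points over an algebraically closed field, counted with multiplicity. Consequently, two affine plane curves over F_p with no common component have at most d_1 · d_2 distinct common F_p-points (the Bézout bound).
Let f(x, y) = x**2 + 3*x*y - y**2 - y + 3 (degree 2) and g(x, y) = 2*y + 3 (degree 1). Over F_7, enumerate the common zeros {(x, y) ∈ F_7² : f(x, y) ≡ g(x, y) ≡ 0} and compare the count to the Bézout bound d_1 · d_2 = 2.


Common zeros: ∅; count = 0; Bézout bound = 2.

deg(f) = 2, deg(g) = 1, so Bézout bound = 2.
Scan x ∈ F_7. For each x, list the y ∈ F_7 with f(x, y) ≡ 0 and those with g(x, y) ≡ 0 (mod 7); the common zeros in that column are the intersection.
  x = 0: f ≡ 0 at y ∈ ∅; g ≡ 0 at y ∈ {2}; common: ∅.
  x = 1: f ≡ 0 at y ∈ ∅; g ≡ 0 at y ∈ {2}; common: ∅.
  x = 2: f ≡ 0 at y ∈ {0, 5}; g ≡ 0 at y ∈ {2}; common: ∅.
  x = 3: f ≡ 0 at y ∈ {4}; g ≡ 0 at y ∈ {2}; common: ∅.
  x = 4: f ≡ 0 at y ∈ {5, 6}; g ≡ 0 at y ∈ {2}; common: ∅.
  x = 5: f ≡ 0 at y ∈ {0}; g ≡ 0 at y ∈ {2}; common: ∅.
  x = 6: f ≡ 0 at y ∈ {4, 6}; g ≡ 0 at y ∈ {2}; common: ∅.
Collecting: common zeros = ∅, so the count is 0.
Comparison with the Bézout bound: 0 ≤ 2 = deg(f)·deg(g), as expected for curves with no common component (the affine F_7-count falls short of the bound because intersections may lie at infinity, over extension fields, or carry multiplicity).


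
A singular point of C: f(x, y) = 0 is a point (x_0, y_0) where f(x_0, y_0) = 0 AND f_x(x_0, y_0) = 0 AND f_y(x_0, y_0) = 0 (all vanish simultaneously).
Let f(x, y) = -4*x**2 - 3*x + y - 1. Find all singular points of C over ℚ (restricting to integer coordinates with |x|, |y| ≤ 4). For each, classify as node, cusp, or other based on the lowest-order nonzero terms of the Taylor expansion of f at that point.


No singular points in the scanned grid; C is smooth there.

Compute partial derivatives:
  f_x = -8*x - 3.
  f_y = 1.
f_y = 1 is a nonzero constant, so f_y never vanishes: no point (x, y) can satisfy f = f_x = f_y = 0. In particular no (x, y) ∈ {−4, ..., 4}² is singular; the curve is smooth.


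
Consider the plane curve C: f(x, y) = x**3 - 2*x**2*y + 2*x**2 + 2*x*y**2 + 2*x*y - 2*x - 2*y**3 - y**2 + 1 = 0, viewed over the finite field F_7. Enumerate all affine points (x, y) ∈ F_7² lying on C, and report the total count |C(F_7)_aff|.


Affine F_7-points: {(2, 5), (3, 4), (4, 1), (5, 1), (5, 6), (6, 6)}; count = 6.

For each of the 49 pairs (x, y) ∈ F_7², evaluate f(x, y) mod 7. Record the zeros.
  x = 0: [0↦1, 1↦5, 2↦2, 3↦1, 4↦4, 5↦6, 6↦2]  zeros at y ∈ ∅
  x = 1: [0↦2, 1↦1, 2↦4, 3↦6, 4↦2, 5↦1, 6↦5]  zeros at y ∈ ∅
  x = 2: [0↦6, 1↦3, 2↦1, 3↦2, 4↦1, 5↦0, 6↦1]  zeros at y ∈ {5}
  x = 3: [0↦5, 1↦3, 2↦6, 3↦2, 4↦0, 5↦2, 6↦3]  zeros at y ∈ {4}
  x = 4: [0↦5, 1↦0, 2↦4, 3↦5, 4↦5, 5↦6, 6↦3]  zeros at y ∈ {1}
  x = 5: [0↦5, 1↦0, 2↦1, 3↦3, 4↦1, 5↦4, 6↦0]  zeros at y ∈ {1, 6}
  x = 6: [0↦4, 1↦2, 2↦3, 3↦2, 4↦1, 5↦2, 6↦0]  zeros at y ∈ {6}
Collecting zeros: affine points = {(2, 5), (3, 4), (4, 1), (5, 1), (5, 6), (6, 6)}.
Total count |C(F_7)_aff| = 6.


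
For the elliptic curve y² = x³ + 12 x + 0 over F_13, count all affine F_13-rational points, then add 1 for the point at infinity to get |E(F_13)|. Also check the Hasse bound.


Affine points = {(0, 0), (1, 0), (5, 4), (5, 9), (8, 6), (8, 7), (12, 0)}; affine count = 7; |E(F_13)| = 8.

Discriminant check: Δ ∝ 4a³ + 27b² = 4·12³ + 27·0² = 4·1728 + 27·0 ≡ 9 (mod 13). Nonzero ⇒ E is nonsingular.
For each x ∈ F_13, compute rhs = x³ + 12·x + 0 mod 13, then count y ∈ F_13 with y² ≡ rhs.
  x = 0: rhs = 0, matching y values: 0 (1 points).
  x = 1: rhs = 0, matching y values: 0 (1 points).
  x = 2: rhs = 6, matching y values: none (0 points).
  x = 3: rhs = 11, matching y values: none (0 points).
  x = 4: rhs = 8, matching y values: none (0 points).
  x = 5: rhs = 3, matching y values: 4, 9 (2 points).
  x = 6: rhs = 2, matching y values: none (0 points).
  x = 7: rhs = 11, matching y values: none (0 points).
  x = 8: rhs = 10, matching y values: 6, 7 (2 points).
  x = 9: rhs = 5, matching y values: none (0 points).
  x = 10: rhs = 2, matching y values: none (0 points).
  x = 11: rhs = 7, matching y values: none (0 points).
  x = 12: rhs = 0, matching y values: 0 (1 points).
Total affine count: 7.
Full point count |E(F_13)| = 7 + 1 = 8.
Hasse bound: |8 − (13+1)| = |-6| = 6 ≤ 2√13 ≈ 7.2111 ✓.


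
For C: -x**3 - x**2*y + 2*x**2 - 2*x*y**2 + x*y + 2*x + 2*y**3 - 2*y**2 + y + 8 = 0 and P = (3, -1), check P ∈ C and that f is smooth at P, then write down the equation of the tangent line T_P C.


Tangent line at P: -10*x + 17*y + 47 = 0.

Step 1: f(3, -1) = 0, so P lies on C.
Step 2: partial derivatives
  f_x(x, y) = -3*x**2 - 2*x*y + 4*x - 2*y**2 + y + 2, f_y(x, y) = -x**2 - 4*x*y + x + 6*y**2 - 4*y + 1.
  f_x(P) = -10, f_y(P) = 17 (gradient nonzero, so P is smooth).
Step 3: tangent line at P: -10·(x − 3) + 17·(y − -1) = 0.
Expanding: -10*x + 17*y + 47 = 0.


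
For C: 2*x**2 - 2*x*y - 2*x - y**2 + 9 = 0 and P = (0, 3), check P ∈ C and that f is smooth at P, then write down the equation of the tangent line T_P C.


Tangent line at P: -8*x - 6*y + 18 = 0.

Step 1: f(0, 3) = 0, so P lies on C.
Step 2: partial derivatives
  f_x(x, y) = 4*x - 2*y - 2, f_y(x, y) = -2*x - 2*y.
  f_x(P) = -8, f_y(P) = -6 (gradient nonzero, so P is smooth).
Step 3: tangent line at P: -8·(x − 0) + -6·(y − 3) = 0.
Expanding: -8*x - 6*y + 18 = 0.


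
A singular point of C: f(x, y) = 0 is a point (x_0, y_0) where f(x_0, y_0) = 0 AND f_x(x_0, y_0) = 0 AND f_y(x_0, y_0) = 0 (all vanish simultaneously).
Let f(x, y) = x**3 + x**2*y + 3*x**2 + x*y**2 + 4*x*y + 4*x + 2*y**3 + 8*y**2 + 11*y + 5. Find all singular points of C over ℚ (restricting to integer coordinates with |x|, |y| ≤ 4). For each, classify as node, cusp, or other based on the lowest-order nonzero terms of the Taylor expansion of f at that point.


Singular points: {(-1, -1)}; classification: node.

Compute partial derivatives:
  f_x = 3*x**2 + 2*x*y + 6*x + y**2 + 4*y + 4.
  f_y = x**2 + 2*x*y + 4*x + 6*y**2 + 16*y + 11.
Scan x_0 ∈ {−4, ..., 4}. For each x_0, f_y(x_0, y) is a polynomial in y; find its integer roots y ∈ {−4, ..., 4}, then test f_x and f at those candidates.
  x = -4: f_y(-4, y) = 6*y**2 + 8*y + 11; no integer root y with |y| ≤ 4.
  x = -3: f_y(-3, y) = 6*y**2 + 10*y + 8; no integer root y with |y| ≤ 4.
  x = -2: f_y(-2, y) = 6*y**2 + 12*y + 7; no integer root y with |y| ≤ 4.
  x = -1: f_y(-1, y) = 6*y**2 + 14*y + 8; vanishes at y ∈ {-1}. (-1, -1): f_x = 0, f = 0 — SINGULAR.
  x = 0: f_y(0, y) = 6*y**2 + 16*y + 11; no integer root y with |y| ≤ 4.
  x = 1: f_y(1, y) = 6*y**2 + 18*y + 16; no integer root y with |y| ≤ 4.
  x = 2: f_y(2, y) = 6*y**2 + 20*y + 23; no integer root y with |y| ≤ 4.
  x = 3: f_y(3, y) = 6*y**2 + 22*y + 32; no integer root y with |y| ≤ 4.
  x = 4: f_y(4, y) = 6*y**2 + 24*y + 43; no integer root y with |y| ≤ 4.
Only singular point on the grid: (-1, -1).
Classify: substitute x = -1 + u, y = -1 + v and expand: f = u**3 + u**2*v - u**2 + u*v**2 + 2*v**3 + v**2.
No constant or linear terms (consistent with a singular point). Quadratic part: -u**2 + v**2. Cubic part: u**3 + u**2*v + u*v**2 + 2*v**3.
The quadratic part v**2 - u**2 = (v − u)(v + u) splits into two distinct linear factors, so there are two distinct tangent lines y − -1 = ±(x − -1) — this is a node (ordinary double point).
Classification: node.


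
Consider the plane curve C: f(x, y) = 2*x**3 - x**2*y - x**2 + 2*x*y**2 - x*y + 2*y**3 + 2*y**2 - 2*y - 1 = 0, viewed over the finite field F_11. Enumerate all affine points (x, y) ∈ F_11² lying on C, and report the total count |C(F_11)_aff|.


Affine F_11-points: {(1, 0), (1, 4), (1, 5), (2, 0), (2, 1), (2, 7), (3, 0), (3, 9), (4, 7), (5, 8), (6, 6), (6, 10), (7, 3), (8, 6), (9, 7), (10, 3)}; count = 16.

For each of the 121 pairs (x, y) ∈ F_11², evaluate f(x, y) mod 11. Record the zeros.
  x = 0: [0↦10, 1↦1, 2↦8, 3↦10, 4↦8, 5↦3, 6↦7, 7↦10, 8↦2, 9↦6, 10↦1]  zeros at y ∈ ∅
  x = 1: [0↦0, 1↦2, 2↦2, 3↦1, 4↦0, 5↦0, 6↦2, 7↦7, 8↦5, 9↦8, 10↦6]  zeros at y ∈ {0, 4, 5}
  x = 2: [0↦0, 1↦0, 2↦2, 3↦7, 4↦5, 5↦8, 6↦6, 7↦0, 8↦2, 9↦2, 10↦1]  zeros at y ∈ {0, 1, 7}
  x = 3: [0↦0, 1↦7, 2↦9, 3↦7, 4↦2, 5↦6, 6↦9, 7↦1, 8↦5, 9↦0, 10↦9]  zeros at y ∈ {0, 9}
  x = 4: [0↦1, 1↦2, 2↦2, 3↦2, 4↦3, 5↦6, 6↦1, 7↦0, 8↦4, 9↦3, 10↦9]  zeros at y ∈ {7}
  x = 5: [0↦4, 1↦8, 2↦4, 3↦4, 4↦9, 5↦9, 6↦5, 7↦9, 8↦0, 9↦1, 10↦2]  zeros at y ∈ {8}
  x = 6: [0↦10, 1↦4, 2↦5, 3↦3, 4↦10, 5↦5, 6↦0, 7↦7, 8↦5, 9↦6, 10↦0]  zeros at y ∈ {6, 10}
  x = 7: [0↦9, 1↦2, 2↦6, 3↦0, 4↦7, 5↦6, 6↦9, 7↦6, 8↦9, 9↦8, 10↦4]  zeros at y ∈ {3}
  x = 8: [0↦2, 1↦3, 2↦8, 3↦7, 4↦1, 5↦2, 6↦0, 7↦7, 8↦2, 9↦8, 10↦4]  zeros at y ∈ {6}
  x = 9: [0↦1, 1↦8, 2↦1, 3↦3, 4↦4, 5↦5, 6↦7, 7↦0, 8↦7, 9↦7, 10↦1]  zeros at y ∈ {7}
  x = 10: [0↦7, 1↦7, 2↦8, 3↦0, 4↦6, 5↦5, 6↦9, 7↦8, 8↦3, 9↦6, 10↦7]  zeros at y ∈ {3}
Collecting zeros: affine points = {(1, 0), (1, 4), (1, 5), (2, 0), (2, 1), (2, 7), (3, 0), (3, 9), (4, 7), (5, 8), (6, 6), (6, 10), (7, 3), (8, 6), (9, 7), (10, 3)}.
Total count |C(F_11)_aff| = 16.


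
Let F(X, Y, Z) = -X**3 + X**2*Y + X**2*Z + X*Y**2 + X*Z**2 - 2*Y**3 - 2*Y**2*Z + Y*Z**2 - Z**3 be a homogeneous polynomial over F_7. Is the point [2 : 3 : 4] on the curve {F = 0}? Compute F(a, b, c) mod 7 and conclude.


F(2,3,4) ≡ 5 (mod 7); P is NOT on the curve.

Evaluate F(2, 3, 4) term-by-term (mod 7).
  -X**3 ↦ -1·8·1·1 = -8
  X**2*Y ↦ 1·4·3·1 = 12
  X**2*Z ↦ 1·4·1·4 = 16
  X*Y**2 ↦ 1·2·9·1 = 18
  X*Z**2 ↦ 1·2·1·16 = 32
  -2*Y**3 ↦ -2·1·27·1 = -54
  -2*Y**2*Z ↦ -2·1·9·4 = -72
  Y*Z**2 ↦ 1·1·3·16 = 48
  -Z**3 ↦ -1·1·1·64 = -64
Sum: F(2, 3, 4) = (-8) + (12) + (16) + (18) + (32) + (-54) + (-72) + (48) + (-64) = -72.
Reducing mod 7: -72 ≡ 5 (mod 7).
Since F(a, b, c) ≡ 5 ≠ 0 (mod 7), P does NOT lie on the curve.


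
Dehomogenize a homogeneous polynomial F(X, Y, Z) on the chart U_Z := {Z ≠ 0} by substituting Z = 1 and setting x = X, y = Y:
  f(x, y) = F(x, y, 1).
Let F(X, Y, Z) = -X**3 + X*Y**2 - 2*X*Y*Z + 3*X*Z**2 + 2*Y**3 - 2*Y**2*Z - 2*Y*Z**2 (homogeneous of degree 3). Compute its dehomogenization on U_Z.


f(x, y) = -x**3 + x*y**2 - 2*x*y + 3*x + 2*y**3 - 2*y**2 - 2*y

On U_Z we set Z = 1. Each monomial c·X^i·Y^j·Z^k in F becomes c·x^i·y^j·1^k = c·x^i·y^j.
Substituting Z = 1: F(X, Y, 1) = -x**3 + x*y**2 - 2*x*y + 3*x + 2*y**3 - 2*y**2 - 2*y.
Note: deg(f) ≤ deg(F) = 3; strict inequality happens when F is divisible by Z (lost terms).


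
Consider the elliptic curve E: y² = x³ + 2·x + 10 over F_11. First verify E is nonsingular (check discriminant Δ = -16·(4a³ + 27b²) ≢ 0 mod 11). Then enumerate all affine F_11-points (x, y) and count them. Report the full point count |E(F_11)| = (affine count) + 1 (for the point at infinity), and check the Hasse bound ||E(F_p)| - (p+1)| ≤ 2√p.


Affine points = {(2, 0), (4, 4), (4, 7), (7, 2), (7, 9), (9, 3), (9, 8)}; affine count = 7; |E(F_11)| = 8.

Discriminant check: Δ ∝ 4a³ + 27b² = 4·2³ + 27·10² = 4·8 + 27·100 ≡ 4 (mod 11). Nonzero ⇒ E is nonsingular.
For each x ∈ F_11, compute rhs = x³ + 2·x + 10 mod 11, then count y ∈ F_11 with y² ≡ rhs.
  x = 0: rhs = 10, matching y values: none (0 points).
  x = 1: rhs = 2, matching y values: none (0 points).
  x = 2: rhs = 0, matching y values: 0 (1 points).
  x = 3: rhs = 10, matching y values: none (0 points).
  x = 4: rhs = 5, matching y values: 4, 7 (2 points).
  x = 5: rhs = 2, matching y values: none (0 points).
  x = 6: rhs = 7, matching y values: none (0 points).
  x = 7: rhs = 4, matching y values: 2, 9 (2 points).
  x = 8: rhs = 10, matching y values: none (0 points).
  x = 9: rhs = 9, matching y values: 3, 8 (2 points).
  x = 10: rhs = 7, matching y values: none (0 points).
Total affine count: 7.
Full point count |E(F_11)| = 7 + 1 = 8.
Hasse bound: |8 − (11+1)| = |-4| = 4 ≤ 2√11 ≈ 6.6332 ✓.


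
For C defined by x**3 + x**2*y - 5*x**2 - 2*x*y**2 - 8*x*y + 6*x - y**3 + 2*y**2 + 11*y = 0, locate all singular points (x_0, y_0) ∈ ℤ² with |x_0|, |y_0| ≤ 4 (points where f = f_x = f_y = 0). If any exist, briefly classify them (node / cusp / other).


Singular points: {(2, -1)}; classification: cusp.

Compute partial derivatives:
  f_x = 3*x**2 + 2*x*y - 10*x - 2*y**2 - 8*y + 6.
  f_y = x**2 - 4*x*y - 8*x - 3*y**2 + 4*y + 11.
Scan x_0 ∈ {−4, ..., 4}. For each x_0, f_y(x_0, y) is a polynomial in y; find its integer roots y ∈ {−4, ..., 4}, then test f_x and f at those candidates.
  x = -4: f_y(-4, y) = -3*y**2 + 20*y + 59; no integer root y with |y| ≤ 4.
  x = -3: f_y(-3, y) = -3*y**2 + 16*y + 44; vanishes at y ∈ {-2}. (-3, -2): f_x = 83 ≠ 0.
  x = -2: f_y(-2, y) = -3*y**2 + 12*y + 31; no integer root y with |y| ≤ 4.
  x = -1: f_y(-1, y) = -3*y**2 + 8*y + 20; no integer root y with |y| ≤ 4.
  x = 0: f_y(0, y) = -3*y**2 + 4*y + 11; no integer root y with |y| ≤ 4.
  x = 1: f_y(1, y) = 4 - 3*y**2; no integer root y with |y| ≤ 4.
  x = 2: f_y(2, y) = -3*y**2 - 4*y - 1; vanishes at y ∈ {-1}. (2, -1): f_x = 0, f = 0 — SINGULAR.
  x = 3: f_y(3, y) = -3*y**2 - 8*y - 4; vanishes at y ∈ {-2}. (3, -2): f_x = -1 ≠ 0.
  x = 4: f_y(4, y) = -3*y**2 - 12*y - 5; no integer root y with |y| ≤ 4.
Only singular point on the grid: (2, -1).
Classify: substitute x = 2 + u, y = -1 + v and expand: f = u**3 + u**2*v - 2*u*v**2 - v**3 + v**2.
No constant or linear terms (consistent with a singular point). Quadratic part: v**2. Cubic part: u**3 + u**2*v - 2*u*v**2 - v**3.
The quadratic part v**2 is a perfect square, so there is a single (double) tangent line v = 0, i.e. y = -1. Restricting the cubic part to that line (v = 0) leaves u**3 ≠ 0, so f is not divisible by v and the branch is v² ≈ -u**3 to lowest order — this is a cusp.
Classification: cusp.


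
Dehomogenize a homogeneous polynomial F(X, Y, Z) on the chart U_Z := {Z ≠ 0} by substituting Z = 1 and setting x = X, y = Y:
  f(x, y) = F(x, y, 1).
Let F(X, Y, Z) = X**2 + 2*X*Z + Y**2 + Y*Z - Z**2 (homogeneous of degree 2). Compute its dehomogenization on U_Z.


f(x, y) = x**2 + 2*x + y**2 + y - 1

On U_Z we set Z = 1. Each monomial c·X^i·Y^j·Z^k in F becomes c·x^i·y^j·1^k = c·x^i·y^j.
Substituting Z = 1: F(X, Y, 1) = x**2 + 2*x + y**2 + y - 1.
Note: deg(f) ≤ deg(F) = 2; strict inequality happens when F is divisible by Z (lost terms).


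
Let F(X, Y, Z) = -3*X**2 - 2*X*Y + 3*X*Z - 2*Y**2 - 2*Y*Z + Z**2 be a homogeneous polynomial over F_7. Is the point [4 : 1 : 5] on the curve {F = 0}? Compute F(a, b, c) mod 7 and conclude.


F(4,1,5) ≡ 3 (mod 7); P is NOT on the curve.

Evaluate F(4, 1, 5) term-by-term (mod 7).
  -3*X**2 ↦ -3·16·1·1 = -48
  -2*X*Y ↦ -2·4·1·1 = -8
  3*X*Z ↦ 3·4·1·5 = 60
  -2*Y**2 ↦ -2·1·1·1 = -2
  -2*Y*Z ↦ -2·1·1·5 = -10
  Z**2 ↦ 1·1·1·25 = 25
Sum: F(4, 1, 5) = (-48) + (-8) + (60) + (-2) + (-10) + (25) = 17.
Reducing mod 7: 17 ≡ 3 (mod 7).
Since F(a, b, c) ≡ 3 ≠ 0 (mod 7), P does NOT lie on the curve.


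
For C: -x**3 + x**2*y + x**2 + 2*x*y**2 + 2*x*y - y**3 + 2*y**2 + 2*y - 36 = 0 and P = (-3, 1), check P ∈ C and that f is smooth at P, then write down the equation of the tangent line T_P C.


Tangent line at P: -35*x - 6*y - 99 = 0.

Step 1: f(-3, 1) = 0, so P lies on C.
Step 2: partial derivatives
  f_x(x, y) = -3*x**2 + 2*x*y + 2*x + 2*y**2 + 2*y, f_y(x, y) = x**2 + 4*x*y + 2*x - 3*y**2 + 4*y + 2.
  f_x(P) = -35, f_y(P) = -6 (gradient nonzero, so P is smooth).
Step 3: tangent line at P: -35·(x − -3) + -6·(y − 1) = 0.
Expanding: -35*x - 6*y - 99 = 0.


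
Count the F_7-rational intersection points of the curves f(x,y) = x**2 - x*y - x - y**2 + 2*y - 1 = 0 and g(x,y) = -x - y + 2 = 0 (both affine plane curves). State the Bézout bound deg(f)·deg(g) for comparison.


Common zeros: ∅; count = 0; Bézout bound = 2.

deg(f) = 2, deg(g) = 1, so Bézout bound = 2.
Scan x ∈ F_7. For each x, list the y ∈ F_7 with f(x, y) ≡ 0 and those with g(x, y) ≡ 0 (mod 7); the common zeros in that column are the intersection.
  x = 0: f ≡ 0 at y ∈ {1}; g ≡ 0 at y ∈ {2}; common: ∅.
  x = 1: f ≡ 0 at y ∈ {3, 5}; g ≡ 0 at y ∈ {1}; common: ∅.
  x = 2: f ≡ 0 at y ∈ {1, 6}; g ≡ 0 at y ∈ {0}; common: ∅.
  x = 3: f ≡ 0 at y ∈ {3}; g ≡ 0 at y ∈ {6}; common: ∅.
  x = 4: f ≡ 0 at y ∈ ∅; g ≡ 0 at y ∈ {5}; common: ∅.
  x = 5: f ≡ 0 at y ∈ {5, 6}; g ≡ 0 at y ∈ {4}; common: ∅.
  x = 6: f ≡ 0 at y ∈ ∅; g ≡ 0 at y ∈ {3}; common: ∅.
Collecting: common zeros = ∅, so the count is 0.
Comparison with the Bézout bound: 0 ≤ 2 = deg(f)·deg(g), as expected for curves with no common component (the affine F_7-count falls short of the bound because intersections may lie at infinity, over extension fields, or carry multiplicity).


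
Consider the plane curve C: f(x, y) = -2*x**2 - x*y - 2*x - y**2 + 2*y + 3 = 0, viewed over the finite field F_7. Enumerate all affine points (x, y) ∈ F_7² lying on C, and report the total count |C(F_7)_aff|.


Affine F_7-points: {(0, 3), (0, 6), (1, 3), (1, 5), (3, 0), (3, 6), (6, 5)}; count = 7.

For each of the 49 pairs (x, y) ∈ F_7², evaluate f(x, y) mod 7. Record the zeros.
  x = 0: [0↦3, 1↦4, 2↦3, 3↦0, 4↦2, 5↦2, 6↦0]  zeros at y ∈ {3, 6}
  x = 1: [0↦6, 1↦6, 2↦4, 3↦0, 4↦1, 5↦0, 6↦4]  zeros at y ∈ {3, 5}
  x = 2: [0↦5, 1↦4, 2↦1, 3↦3, 4↦3, 5↦1, 6↦4]  zeros at y ∈ ∅
  x = 3: [0↦0, 1↦5, 2↦1, 3↦2, 4↦1, 5↦5, 6↦0]  zeros at y ∈ {0, 6}
  x = 4: [0↦5, 1↦2, 2↦4, 3↦4, 4↦2, 5↦5, 6↦6]  zeros at y ∈ ∅
  x = 5: [0↦6, 1↦2, 2↦3, 3↦2, 4↦6, 5↦1, 6↦1]  zeros at y ∈ ∅
  x = 6: [0↦3, 1↦5, 2↦5, 3↦3, 4↦6, 5↦0, 6↦6]  zeros at y ∈ {5}
Collecting zeros: affine points = {(0, 3), (0, 6), (1, 3), (1, 5), (3, 0), (3, 6), (6, 5)}.
Total count |C(F_7)_aff| = 7.


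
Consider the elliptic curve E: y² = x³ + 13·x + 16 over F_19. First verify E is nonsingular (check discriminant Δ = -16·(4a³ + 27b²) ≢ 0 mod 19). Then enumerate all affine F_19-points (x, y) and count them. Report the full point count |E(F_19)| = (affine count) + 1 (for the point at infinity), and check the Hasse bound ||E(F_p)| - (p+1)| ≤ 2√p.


Affine points = {(0, 4), (0, 15), (1, 7), (1, 12), (3, 5), (3, 14), (5, 4), (5, 15), (6, 5), (6, 14), (8, 9), (8, 10), (9, 8), (9, 11), (10, 5), (10, 14), (12, 0), (13, 8), (13, 11), (14, 4), (14, 15), (16, 8), (16, 11), (17, 1), (17, 18)}; affine count = 25; |E(F_19)| = 26.

Discriminant check: Δ ∝ 4a³ + 27b² = 4·13³ + 27·16² = 4·2197 + 27·256 ≡ 6 (mod 19). Nonzero ⇒ E is nonsingular.
For each x ∈ F_19, compute rhs = x³ + 13·x + 16 mod 19, then count y ∈ F_19 with y² ≡ rhs.
  x = 0: rhs = 16, matching y values: 4, 15 (2 points).
  x = 1: rhs = 11, matching y values: 7, 12 (2 points).
  x = 2: rhs = 12, matching y values: none (0 points).
  x = 3: rhs = 6, matching y values: 5, 14 (2 points).
  x = 4: rhs = 18, matching y values: none (0 points).
  x = 5: rhs = 16, matching y values: 4, 15 (2 points).
  x = 6: rhs = 6, matching y values: 5, 14 (2 points).
  x = 7: rhs = 13, matching y values: none (0 points).
  x = 8: rhs = 5, matching y values: 9, 10 (2 points).
  x = 9: rhs = 7, matching y values: 8, 11 (2 points).
  x = 10: rhs = 6, matching y values: 5, 14 (2 points).
  x = 11: rhs = 8, matching y values: none (0 points).
  x = 12: rhs = 0, matching y values: 0 (1 points).
  x = 13: rhs = 7, matching y values: 8, 11 (2 points).
  x = 14: rhs = 16, matching y values: 4, 15 (2 points).
  x = 15: rhs = 14, matching y values: none (0 points).
  x = 16: rhs = 7, matching y values: 8, 11 (2 points).
  x = 17: rhs = 1, matching y values: 1, 18 (2 points).
  x = 18: rhs = 2, matching y values: none (0 points).
Total affine count: 25.
Full point count |E(F_19)| = 25 + 1 = 26.
Hasse bound: |26 − (19+1)| = |6| = 6 ≤ 2√19 ≈ 8.7178 ✓.
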